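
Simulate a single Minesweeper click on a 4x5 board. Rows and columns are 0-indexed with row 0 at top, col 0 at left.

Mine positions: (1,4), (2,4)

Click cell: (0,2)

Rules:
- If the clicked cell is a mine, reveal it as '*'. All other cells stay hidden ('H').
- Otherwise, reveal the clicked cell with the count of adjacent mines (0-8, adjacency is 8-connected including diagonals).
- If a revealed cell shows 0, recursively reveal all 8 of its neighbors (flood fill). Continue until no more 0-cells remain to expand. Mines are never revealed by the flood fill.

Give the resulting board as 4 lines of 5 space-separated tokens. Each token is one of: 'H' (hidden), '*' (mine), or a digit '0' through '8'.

0 0 0 1 H
0 0 0 2 H
0 0 0 2 H
0 0 0 1 H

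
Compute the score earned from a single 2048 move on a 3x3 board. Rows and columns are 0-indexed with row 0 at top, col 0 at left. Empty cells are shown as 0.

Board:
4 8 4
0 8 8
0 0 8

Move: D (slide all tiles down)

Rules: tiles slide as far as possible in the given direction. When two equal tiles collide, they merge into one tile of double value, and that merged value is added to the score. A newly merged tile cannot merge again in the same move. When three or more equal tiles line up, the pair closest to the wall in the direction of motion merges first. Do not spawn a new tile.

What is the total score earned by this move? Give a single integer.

Slide down:
col 0: [4, 0, 0] -> [0, 0, 4]  score +0 (running 0)
col 1: [8, 8, 0] -> [0, 0, 16]  score +16 (running 16)
col 2: [4, 8, 8] -> [0, 4, 16]  score +16 (running 32)
Board after move:
 0  0  0
 0  0  4
 4 16 16

Answer: 32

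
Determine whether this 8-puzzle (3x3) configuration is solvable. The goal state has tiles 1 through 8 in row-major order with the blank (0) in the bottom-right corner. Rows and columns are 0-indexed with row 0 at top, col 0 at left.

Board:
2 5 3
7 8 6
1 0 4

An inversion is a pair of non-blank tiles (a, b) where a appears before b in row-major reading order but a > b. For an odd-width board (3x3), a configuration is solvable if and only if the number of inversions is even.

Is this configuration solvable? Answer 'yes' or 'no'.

Answer: no

Derivation:
Inversions (pairs i<j in row-major order where tile[i] > tile[j] > 0): 13
13 is odd, so the puzzle is not solvable.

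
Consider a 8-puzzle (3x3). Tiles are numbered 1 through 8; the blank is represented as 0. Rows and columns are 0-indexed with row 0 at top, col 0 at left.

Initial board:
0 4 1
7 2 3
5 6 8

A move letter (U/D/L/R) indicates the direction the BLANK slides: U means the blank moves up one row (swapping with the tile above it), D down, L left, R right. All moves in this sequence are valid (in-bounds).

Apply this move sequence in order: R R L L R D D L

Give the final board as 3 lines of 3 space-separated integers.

Answer: 4 2 1
7 6 3
0 5 8

Derivation:
After move 1 (R):
4 0 1
7 2 3
5 6 8

After move 2 (R):
4 1 0
7 2 3
5 6 8

After move 3 (L):
4 0 1
7 2 3
5 6 8

After move 4 (L):
0 4 1
7 2 3
5 6 8

After move 5 (R):
4 0 1
7 2 3
5 6 8

After move 6 (D):
4 2 1
7 0 3
5 6 8

After move 7 (D):
4 2 1
7 6 3
5 0 8

After move 8 (L):
4 2 1
7 6 3
0 5 8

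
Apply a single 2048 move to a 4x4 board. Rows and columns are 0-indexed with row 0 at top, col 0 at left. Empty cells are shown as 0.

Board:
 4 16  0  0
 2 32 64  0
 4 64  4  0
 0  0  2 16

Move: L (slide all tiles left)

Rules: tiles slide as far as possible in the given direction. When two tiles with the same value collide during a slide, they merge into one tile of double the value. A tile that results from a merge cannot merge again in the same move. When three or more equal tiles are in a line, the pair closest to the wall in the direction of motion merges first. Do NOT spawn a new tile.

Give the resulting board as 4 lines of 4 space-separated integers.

Slide left:
row 0: [4, 16, 0, 0] -> [4, 16, 0, 0]
row 1: [2, 32, 64, 0] -> [2, 32, 64, 0]
row 2: [4, 64, 4, 0] -> [4, 64, 4, 0]
row 3: [0, 0, 2, 16] -> [2, 16, 0, 0]

Answer:  4 16  0  0
 2 32 64  0
 4 64  4  0
 2 16  0  0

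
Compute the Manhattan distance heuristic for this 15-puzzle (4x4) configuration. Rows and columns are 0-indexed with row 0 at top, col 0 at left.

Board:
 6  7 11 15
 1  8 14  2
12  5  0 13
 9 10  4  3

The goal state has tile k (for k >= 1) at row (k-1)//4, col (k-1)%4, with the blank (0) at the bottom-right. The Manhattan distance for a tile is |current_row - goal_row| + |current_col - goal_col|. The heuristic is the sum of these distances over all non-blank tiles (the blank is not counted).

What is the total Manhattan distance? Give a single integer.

Tile 6: (0,0)->(1,1) = 2
Tile 7: (0,1)->(1,2) = 2
Tile 11: (0,2)->(2,2) = 2
Tile 15: (0,3)->(3,2) = 4
Tile 1: (1,0)->(0,0) = 1
Tile 8: (1,1)->(1,3) = 2
Tile 14: (1,2)->(3,1) = 3
Tile 2: (1,3)->(0,1) = 3
Tile 12: (2,0)->(2,3) = 3
Tile 5: (2,1)->(1,0) = 2
Tile 13: (2,3)->(3,0) = 4
Tile 9: (3,0)->(2,0) = 1
Tile 10: (3,1)->(2,1) = 1
Tile 4: (3,2)->(0,3) = 4
Tile 3: (3,3)->(0,2) = 4
Sum: 2 + 2 + 2 + 4 + 1 + 2 + 3 + 3 + 3 + 2 + 4 + 1 + 1 + 4 + 4 = 38

Answer: 38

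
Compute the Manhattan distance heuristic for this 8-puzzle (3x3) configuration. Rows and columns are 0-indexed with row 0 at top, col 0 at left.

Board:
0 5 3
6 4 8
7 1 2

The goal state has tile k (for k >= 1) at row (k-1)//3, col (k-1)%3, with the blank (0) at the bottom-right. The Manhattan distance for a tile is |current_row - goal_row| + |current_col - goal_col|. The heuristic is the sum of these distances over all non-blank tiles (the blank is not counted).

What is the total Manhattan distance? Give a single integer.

Answer: 12

Derivation:
Tile 5: (0,1)->(1,1) = 1
Tile 3: (0,2)->(0,2) = 0
Tile 6: (1,0)->(1,2) = 2
Tile 4: (1,1)->(1,0) = 1
Tile 8: (1,2)->(2,1) = 2
Tile 7: (2,0)->(2,0) = 0
Tile 1: (2,1)->(0,0) = 3
Tile 2: (2,2)->(0,1) = 3
Sum: 1 + 0 + 2 + 1 + 2 + 0 + 3 + 3 = 12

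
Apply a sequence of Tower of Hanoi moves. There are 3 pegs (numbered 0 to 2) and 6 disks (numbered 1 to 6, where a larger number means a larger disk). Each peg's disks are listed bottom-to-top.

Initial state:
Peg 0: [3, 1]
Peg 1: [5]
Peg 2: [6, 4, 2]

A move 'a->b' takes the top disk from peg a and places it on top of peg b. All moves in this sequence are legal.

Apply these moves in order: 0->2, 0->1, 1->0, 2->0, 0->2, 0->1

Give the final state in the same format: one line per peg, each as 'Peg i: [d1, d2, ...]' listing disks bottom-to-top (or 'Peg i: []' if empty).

Answer: Peg 0: []
Peg 1: [5, 3]
Peg 2: [6, 4, 2, 1]

Derivation:
After move 1 (0->2):
Peg 0: [3]
Peg 1: [5]
Peg 2: [6, 4, 2, 1]

After move 2 (0->1):
Peg 0: []
Peg 1: [5, 3]
Peg 2: [6, 4, 2, 1]

After move 3 (1->0):
Peg 0: [3]
Peg 1: [5]
Peg 2: [6, 4, 2, 1]

After move 4 (2->0):
Peg 0: [3, 1]
Peg 1: [5]
Peg 2: [6, 4, 2]

After move 5 (0->2):
Peg 0: [3]
Peg 1: [5]
Peg 2: [6, 4, 2, 1]

After move 6 (0->1):
Peg 0: []
Peg 1: [5, 3]
Peg 2: [6, 4, 2, 1]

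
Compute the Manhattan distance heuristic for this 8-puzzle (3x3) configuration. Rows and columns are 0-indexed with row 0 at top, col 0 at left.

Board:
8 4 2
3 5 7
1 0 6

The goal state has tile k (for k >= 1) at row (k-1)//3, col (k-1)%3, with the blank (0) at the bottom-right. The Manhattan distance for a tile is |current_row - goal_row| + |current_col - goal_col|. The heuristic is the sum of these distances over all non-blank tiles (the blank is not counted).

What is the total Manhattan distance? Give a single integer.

Tile 8: (0,0)->(2,1) = 3
Tile 4: (0,1)->(1,0) = 2
Tile 2: (0,2)->(0,1) = 1
Tile 3: (1,0)->(0,2) = 3
Tile 5: (1,1)->(1,1) = 0
Tile 7: (1,2)->(2,0) = 3
Tile 1: (2,0)->(0,0) = 2
Tile 6: (2,2)->(1,2) = 1
Sum: 3 + 2 + 1 + 3 + 0 + 3 + 2 + 1 = 15

Answer: 15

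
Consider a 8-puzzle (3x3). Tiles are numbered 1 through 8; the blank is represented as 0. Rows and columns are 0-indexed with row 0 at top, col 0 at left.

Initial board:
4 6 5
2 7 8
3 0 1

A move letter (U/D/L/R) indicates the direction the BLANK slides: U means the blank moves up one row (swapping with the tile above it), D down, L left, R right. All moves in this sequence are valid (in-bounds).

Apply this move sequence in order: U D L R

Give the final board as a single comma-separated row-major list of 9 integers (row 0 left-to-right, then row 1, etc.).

Answer: 4, 6, 5, 2, 7, 8, 3, 0, 1

Derivation:
After move 1 (U):
4 6 5
2 0 8
3 7 1

After move 2 (D):
4 6 5
2 7 8
3 0 1

After move 3 (L):
4 6 5
2 7 8
0 3 1

After move 4 (R):
4 6 5
2 7 8
3 0 1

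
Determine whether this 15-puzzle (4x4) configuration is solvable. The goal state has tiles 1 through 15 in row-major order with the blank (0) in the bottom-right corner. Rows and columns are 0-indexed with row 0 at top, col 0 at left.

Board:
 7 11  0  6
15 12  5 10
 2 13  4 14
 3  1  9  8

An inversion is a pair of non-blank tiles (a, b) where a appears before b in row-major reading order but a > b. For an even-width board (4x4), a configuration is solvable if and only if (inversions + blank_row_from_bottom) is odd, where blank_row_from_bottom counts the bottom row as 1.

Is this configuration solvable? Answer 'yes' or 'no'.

Inversions: 63
Blank is in row 0 (0-indexed from top), which is row 4 counting from the bottom (bottom = 1).
63 + 4 = 67, which is odd, so the puzzle is solvable.

Answer: yes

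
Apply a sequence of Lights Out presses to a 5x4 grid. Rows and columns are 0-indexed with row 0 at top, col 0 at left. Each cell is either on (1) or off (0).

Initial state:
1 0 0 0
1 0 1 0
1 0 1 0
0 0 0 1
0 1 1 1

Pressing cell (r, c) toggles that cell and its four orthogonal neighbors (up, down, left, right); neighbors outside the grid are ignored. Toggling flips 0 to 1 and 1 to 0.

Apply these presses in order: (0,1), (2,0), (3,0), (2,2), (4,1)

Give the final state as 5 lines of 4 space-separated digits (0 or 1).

After press 1 at (0,1):
0 1 1 0
1 1 1 0
1 0 1 0
0 0 0 1
0 1 1 1

After press 2 at (2,0):
0 1 1 0
0 1 1 0
0 1 1 0
1 0 0 1
0 1 1 1

After press 3 at (3,0):
0 1 1 0
0 1 1 0
1 1 1 0
0 1 0 1
1 1 1 1

After press 4 at (2,2):
0 1 1 0
0 1 0 0
1 0 0 1
0 1 1 1
1 1 1 1

After press 5 at (4,1):
0 1 1 0
0 1 0 0
1 0 0 1
0 0 1 1
0 0 0 1

Answer: 0 1 1 0
0 1 0 0
1 0 0 1
0 0 1 1
0 0 0 1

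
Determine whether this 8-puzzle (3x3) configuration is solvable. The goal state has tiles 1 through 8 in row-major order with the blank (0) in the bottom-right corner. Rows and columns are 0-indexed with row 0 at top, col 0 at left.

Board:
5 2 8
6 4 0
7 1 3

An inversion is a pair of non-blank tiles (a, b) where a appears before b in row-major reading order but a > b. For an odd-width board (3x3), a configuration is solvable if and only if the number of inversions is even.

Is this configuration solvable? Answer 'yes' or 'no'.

Answer: no

Derivation:
Inversions (pairs i<j in row-major order where tile[i] > tile[j] > 0): 17
17 is odd, so the puzzle is not solvable.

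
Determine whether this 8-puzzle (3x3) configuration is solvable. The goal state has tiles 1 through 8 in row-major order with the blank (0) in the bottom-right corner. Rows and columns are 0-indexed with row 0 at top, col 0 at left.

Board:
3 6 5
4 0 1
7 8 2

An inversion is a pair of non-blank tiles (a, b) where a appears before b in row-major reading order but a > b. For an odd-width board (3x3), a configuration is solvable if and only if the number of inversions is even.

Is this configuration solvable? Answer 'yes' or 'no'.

Answer: no

Derivation:
Inversions (pairs i<j in row-major order where tile[i] > tile[j] > 0): 13
13 is odd, so the puzzle is not solvable.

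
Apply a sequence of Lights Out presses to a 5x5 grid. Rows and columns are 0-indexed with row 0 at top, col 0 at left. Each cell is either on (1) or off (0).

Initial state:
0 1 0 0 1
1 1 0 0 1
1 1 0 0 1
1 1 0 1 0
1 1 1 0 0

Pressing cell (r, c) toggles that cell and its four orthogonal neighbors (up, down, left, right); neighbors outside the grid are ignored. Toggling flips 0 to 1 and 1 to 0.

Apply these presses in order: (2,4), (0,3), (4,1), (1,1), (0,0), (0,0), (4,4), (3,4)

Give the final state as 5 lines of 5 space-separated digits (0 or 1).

Answer: 0 0 1 1 0
0 0 1 1 0
1 0 0 1 1
1 0 0 0 1
0 0 0 1 0

Derivation:
After press 1 at (2,4):
0 1 0 0 1
1 1 0 0 0
1 1 0 1 0
1 1 0 1 1
1 1 1 0 0

After press 2 at (0,3):
0 1 1 1 0
1 1 0 1 0
1 1 0 1 0
1 1 0 1 1
1 1 1 0 0

After press 3 at (4,1):
0 1 1 1 0
1 1 0 1 0
1 1 0 1 0
1 0 0 1 1
0 0 0 0 0

After press 4 at (1,1):
0 0 1 1 0
0 0 1 1 0
1 0 0 1 0
1 0 0 1 1
0 0 0 0 0

After press 5 at (0,0):
1 1 1 1 0
1 0 1 1 0
1 0 0 1 0
1 0 0 1 1
0 0 0 0 0

After press 6 at (0,0):
0 0 1 1 0
0 0 1 1 0
1 0 0 1 0
1 0 0 1 1
0 0 0 0 0

After press 7 at (4,4):
0 0 1 1 0
0 0 1 1 0
1 0 0 1 0
1 0 0 1 0
0 0 0 1 1

After press 8 at (3,4):
0 0 1 1 0
0 0 1 1 0
1 0 0 1 1
1 0 0 0 1
0 0 0 1 0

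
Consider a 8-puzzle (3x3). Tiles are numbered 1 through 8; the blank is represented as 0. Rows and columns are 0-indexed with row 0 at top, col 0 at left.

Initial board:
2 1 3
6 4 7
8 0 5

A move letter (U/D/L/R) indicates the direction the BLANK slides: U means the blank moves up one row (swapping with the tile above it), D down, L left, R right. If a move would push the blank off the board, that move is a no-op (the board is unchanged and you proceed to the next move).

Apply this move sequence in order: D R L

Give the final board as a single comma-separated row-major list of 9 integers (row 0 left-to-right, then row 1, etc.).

After move 1 (D):
2 1 3
6 4 7
8 0 5

After move 2 (R):
2 1 3
6 4 7
8 5 0

After move 3 (L):
2 1 3
6 4 7
8 0 5

Answer: 2, 1, 3, 6, 4, 7, 8, 0, 5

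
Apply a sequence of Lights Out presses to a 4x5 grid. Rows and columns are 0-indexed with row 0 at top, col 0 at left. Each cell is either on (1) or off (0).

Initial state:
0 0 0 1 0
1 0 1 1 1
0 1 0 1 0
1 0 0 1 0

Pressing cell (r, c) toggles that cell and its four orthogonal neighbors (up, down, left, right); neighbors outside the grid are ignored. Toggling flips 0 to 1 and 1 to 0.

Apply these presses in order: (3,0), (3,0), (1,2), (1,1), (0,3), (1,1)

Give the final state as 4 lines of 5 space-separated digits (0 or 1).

Answer: 0 0 0 0 1
1 1 0 1 1
0 1 1 1 0
1 0 0 1 0

Derivation:
After press 1 at (3,0):
0 0 0 1 0
1 0 1 1 1
1 1 0 1 0
0 1 0 1 0

After press 2 at (3,0):
0 0 0 1 0
1 0 1 1 1
0 1 0 1 0
1 0 0 1 0

After press 3 at (1,2):
0 0 1 1 0
1 1 0 0 1
0 1 1 1 0
1 0 0 1 0

After press 4 at (1,1):
0 1 1 1 0
0 0 1 0 1
0 0 1 1 0
1 0 0 1 0

After press 5 at (0,3):
0 1 0 0 1
0 0 1 1 1
0 0 1 1 0
1 0 0 1 0

After press 6 at (1,1):
0 0 0 0 1
1 1 0 1 1
0 1 1 1 0
1 0 0 1 0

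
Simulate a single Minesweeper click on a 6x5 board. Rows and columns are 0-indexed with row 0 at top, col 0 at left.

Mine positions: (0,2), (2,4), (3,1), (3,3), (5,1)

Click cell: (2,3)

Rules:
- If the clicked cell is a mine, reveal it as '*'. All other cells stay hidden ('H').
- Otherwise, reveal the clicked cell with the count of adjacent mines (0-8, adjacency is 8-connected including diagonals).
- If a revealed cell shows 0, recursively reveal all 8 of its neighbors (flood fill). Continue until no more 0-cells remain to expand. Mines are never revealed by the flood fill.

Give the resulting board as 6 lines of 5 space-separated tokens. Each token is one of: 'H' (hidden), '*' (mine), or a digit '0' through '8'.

H H H H H
H H H H H
H H H 2 H
H H H H H
H H H H H
H H H H H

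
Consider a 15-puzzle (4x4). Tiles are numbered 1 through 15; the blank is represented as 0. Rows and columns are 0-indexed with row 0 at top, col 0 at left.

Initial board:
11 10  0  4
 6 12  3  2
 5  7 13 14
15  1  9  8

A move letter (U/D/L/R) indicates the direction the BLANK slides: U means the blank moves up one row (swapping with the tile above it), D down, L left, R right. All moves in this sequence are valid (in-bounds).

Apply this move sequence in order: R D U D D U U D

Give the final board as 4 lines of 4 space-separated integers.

After move 1 (R):
11 10  4  0
 6 12  3  2
 5  7 13 14
15  1  9  8

After move 2 (D):
11 10  4  2
 6 12  3  0
 5  7 13 14
15  1  9  8

After move 3 (U):
11 10  4  0
 6 12  3  2
 5  7 13 14
15  1  9  8

After move 4 (D):
11 10  4  2
 6 12  3  0
 5  7 13 14
15  1  9  8

After move 5 (D):
11 10  4  2
 6 12  3 14
 5  7 13  0
15  1  9  8

After move 6 (U):
11 10  4  2
 6 12  3  0
 5  7 13 14
15  1  9  8

After move 7 (U):
11 10  4  0
 6 12  3  2
 5  7 13 14
15  1  9  8

After move 8 (D):
11 10  4  2
 6 12  3  0
 5  7 13 14
15  1  9  8

Answer: 11 10  4  2
 6 12  3  0
 5  7 13 14
15  1  9  8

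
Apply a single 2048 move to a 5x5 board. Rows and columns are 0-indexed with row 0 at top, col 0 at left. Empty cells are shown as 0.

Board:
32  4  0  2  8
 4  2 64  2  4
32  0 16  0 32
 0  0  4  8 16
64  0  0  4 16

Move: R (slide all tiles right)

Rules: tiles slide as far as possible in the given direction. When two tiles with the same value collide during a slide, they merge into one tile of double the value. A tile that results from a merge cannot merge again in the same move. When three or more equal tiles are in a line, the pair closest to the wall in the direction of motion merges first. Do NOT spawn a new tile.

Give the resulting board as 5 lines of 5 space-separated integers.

Slide right:
row 0: [32, 4, 0, 2, 8] -> [0, 32, 4, 2, 8]
row 1: [4, 2, 64, 2, 4] -> [4, 2, 64, 2, 4]
row 2: [32, 0, 16, 0, 32] -> [0, 0, 32, 16, 32]
row 3: [0, 0, 4, 8, 16] -> [0, 0, 4, 8, 16]
row 4: [64, 0, 0, 4, 16] -> [0, 0, 64, 4, 16]

Answer:  0 32  4  2  8
 4  2 64  2  4
 0  0 32 16 32
 0  0  4  8 16
 0  0 64  4 16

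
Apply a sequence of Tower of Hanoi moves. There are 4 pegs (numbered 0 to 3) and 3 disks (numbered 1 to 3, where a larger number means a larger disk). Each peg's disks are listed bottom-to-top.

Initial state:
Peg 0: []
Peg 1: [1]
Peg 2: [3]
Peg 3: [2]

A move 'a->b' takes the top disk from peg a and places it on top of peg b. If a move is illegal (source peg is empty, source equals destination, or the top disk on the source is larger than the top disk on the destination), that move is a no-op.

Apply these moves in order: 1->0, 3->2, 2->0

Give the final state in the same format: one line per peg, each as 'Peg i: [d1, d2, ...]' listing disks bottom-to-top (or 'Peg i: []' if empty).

Answer: Peg 0: [1]
Peg 1: []
Peg 2: [3, 2]
Peg 3: []

Derivation:
After move 1 (1->0):
Peg 0: [1]
Peg 1: []
Peg 2: [3]
Peg 3: [2]

After move 2 (3->2):
Peg 0: [1]
Peg 1: []
Peg 2: [3, 2]
Peg 3: []

After move 3 (2->0):
Peg 0: [1]
Peg 1: []
Peg 2: [3, 2]
Peg 3: []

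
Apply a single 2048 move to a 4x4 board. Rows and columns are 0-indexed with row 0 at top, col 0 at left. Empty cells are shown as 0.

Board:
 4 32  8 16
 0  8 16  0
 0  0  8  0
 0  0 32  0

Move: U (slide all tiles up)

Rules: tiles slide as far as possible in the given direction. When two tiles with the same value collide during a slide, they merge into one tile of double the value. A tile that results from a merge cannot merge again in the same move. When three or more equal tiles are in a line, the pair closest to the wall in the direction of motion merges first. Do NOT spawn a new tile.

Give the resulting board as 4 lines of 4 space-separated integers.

Slide up:
col 0: [4, 0, 0, 0] -> [4, 0, 0, 0]
col 1: [32, 8, 0, 0] -> [32, 8, 0, 0]
col 2: [8, 16, 8, 32] -> [8, 16, 8, 32]
col 3: [16, 0, 0, 0] -> [16, 0, 0, 0]

Answer:  4 32  8 16
 0  8 16  0
 0  0  8  0
 0  0 32  0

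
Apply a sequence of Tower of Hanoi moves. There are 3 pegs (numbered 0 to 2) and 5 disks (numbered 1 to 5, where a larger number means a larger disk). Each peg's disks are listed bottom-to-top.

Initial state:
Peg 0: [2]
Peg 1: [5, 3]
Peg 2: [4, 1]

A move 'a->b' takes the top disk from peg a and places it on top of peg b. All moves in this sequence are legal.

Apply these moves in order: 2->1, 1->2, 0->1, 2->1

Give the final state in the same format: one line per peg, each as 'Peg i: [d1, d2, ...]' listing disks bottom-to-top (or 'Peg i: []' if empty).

After move 1 (2->1):
Peg 0: [2]
Peg 1: [5, 3, 1]
Peg 2: [4]

After move 2 (1->2):
Peg 0: [2]
Peg 1: [5, 3]
Peg 2: [4, 1]

After move 3 (0->1):
Peg 0: []
Peg 1: [5, 3, 2]
Peg 2: [4, 1]

After move 4 (2->1):
Peg 0: []
Peg 1: [5, 3, 2, 1]
Peg 2: [4]

Answer: Peg 0: []
Peg 1: [5, 3, 2, 1]
Peg 2: [4]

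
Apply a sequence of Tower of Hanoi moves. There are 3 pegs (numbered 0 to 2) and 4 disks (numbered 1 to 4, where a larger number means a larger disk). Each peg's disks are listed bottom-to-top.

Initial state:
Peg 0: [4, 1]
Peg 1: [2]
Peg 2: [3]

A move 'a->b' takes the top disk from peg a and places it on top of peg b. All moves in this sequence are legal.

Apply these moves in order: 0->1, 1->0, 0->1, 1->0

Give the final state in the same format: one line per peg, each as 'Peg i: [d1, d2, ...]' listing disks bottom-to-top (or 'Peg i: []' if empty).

Answer: Peg 0: [4, 1]
Peg 1: [2]
Peg 2: [3]

Derivation:
After move 1 (0->1):
Peg 0: [4]
Peg 1: [2, 1]
Peg 2: [3]

After move 2 (1->0):
Peg 0: [4, 1]
Peg 1: [2]
Peg 2: [3]

After move 3 (0->1):
Peg 0: [4]
Peg 1: [2, 1]
Peg 2: [3]

After move 4 (1->0):
Peg 0: [4, 1]
Peg 1: [2]
Peg 2: [3]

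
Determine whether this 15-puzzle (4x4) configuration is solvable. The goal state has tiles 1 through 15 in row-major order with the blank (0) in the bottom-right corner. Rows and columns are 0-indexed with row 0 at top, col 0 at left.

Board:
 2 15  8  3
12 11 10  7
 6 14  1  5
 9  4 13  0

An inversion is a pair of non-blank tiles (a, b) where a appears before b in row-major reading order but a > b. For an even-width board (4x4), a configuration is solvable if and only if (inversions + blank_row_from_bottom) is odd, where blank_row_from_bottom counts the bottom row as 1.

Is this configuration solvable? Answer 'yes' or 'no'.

Inversions: 56
Blank is in row 3 (0-indexed from top), which is row 1 counting from the bottom (bottom = 1).
56 + 1 = 57, which is odd, so the puzzle is solvable.

Answer: yes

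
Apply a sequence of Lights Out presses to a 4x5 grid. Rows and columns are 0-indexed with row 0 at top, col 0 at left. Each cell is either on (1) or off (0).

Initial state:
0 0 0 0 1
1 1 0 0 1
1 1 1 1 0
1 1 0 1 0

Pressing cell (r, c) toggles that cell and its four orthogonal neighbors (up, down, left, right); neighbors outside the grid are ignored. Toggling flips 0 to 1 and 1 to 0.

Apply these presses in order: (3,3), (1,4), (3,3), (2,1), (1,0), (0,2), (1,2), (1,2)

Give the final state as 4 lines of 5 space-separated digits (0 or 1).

After press 1 at (3,3):
0 0 0 0 1
1 1 0 0 1
1 1 1 0 0
1 1 1 0 1

After press 2 at (1,4):
0 0 0 0 0
1 1 0 1 0
1 1 1 0 1
1 1 1 0 1

After press 3 at (3,3):
0 0 0 0 0
1 1 0 1 0
1 1 1 1 1
1 1 0 1 0

After press 4 at (2,1):
0 0 0 0 0
1 0 0 1 0
0 0 0 1 1
1 0 0 1 0

After press 5 at (1,0):
1 0 0 0 0
0 1 0 1 0
1 0 0 1 1
1 0 0 1 0

After press 6 at (0,2):
1 1 1 1 0
0 1 1 1 0
1 0 0 1 1
1 0 0 1 0

After press 7 at (1,2):
1 1 0 1 0
0 0 0 0 0
1 0 1 1 1
1 0 0 1 0

After press 8 at (1,2):
1 1 1 1 0
0 1 1 1 0
1 0 0 1 1
1 0 0 1 0

Answer: 1 1 1 1 0
0 1 1 1 0
1 0 0 1 1
1 0 0 1 0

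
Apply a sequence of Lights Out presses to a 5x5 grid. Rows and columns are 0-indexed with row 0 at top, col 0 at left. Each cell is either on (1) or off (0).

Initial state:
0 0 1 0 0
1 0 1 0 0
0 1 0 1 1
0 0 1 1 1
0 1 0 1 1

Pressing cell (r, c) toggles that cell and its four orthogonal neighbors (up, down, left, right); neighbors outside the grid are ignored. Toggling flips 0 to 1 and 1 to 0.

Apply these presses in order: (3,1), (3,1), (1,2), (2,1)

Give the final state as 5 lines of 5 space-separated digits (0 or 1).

Answer: 0 0 0 0 0
1 0 0 1 0
1 0 0 1 1
0 1 1 1 1
0 1 0 1 1

Derivation:
After press 1 at (3,1):
0 0 1 0 0
1 0 1 0 0
0 0 0 1 1
1 1 0 1 1
0 0 0 1 1

After press 2 at (3,1):
0 0 1 0 0
1 0 1 0 0
0 1 0 1 1
0 0 1 1 1
0 1 0 1 1

After press 3 at (1,2):
0 0 0 0 0
1 1 0 1 0
0 1 1 1 1
0 0 1 1 1
0 1 0 1 1

After press 4 at (2,1):
0 0 0 0 0
1 0 0 1 0
1 0 0 1 1
0 1 1 1 1
0 1 0 1 1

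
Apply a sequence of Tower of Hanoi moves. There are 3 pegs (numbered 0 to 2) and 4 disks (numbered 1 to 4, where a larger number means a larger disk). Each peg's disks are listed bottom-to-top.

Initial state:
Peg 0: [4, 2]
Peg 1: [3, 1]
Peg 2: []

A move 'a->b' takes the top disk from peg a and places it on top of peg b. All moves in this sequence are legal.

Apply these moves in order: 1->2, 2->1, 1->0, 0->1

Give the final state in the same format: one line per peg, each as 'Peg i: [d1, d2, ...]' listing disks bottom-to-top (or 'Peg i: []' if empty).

After move 1 (1->2):
Peg 0: [4, 2]
Peg 1: [3]
Peg 2: [1]

After move 2 (2->1):
Peg 0: [4, 2]
Peg 1: [3, 1]
Peg 2: []

After move 3 (1->0):
Peg 0: [4, 2, 1]
Peg 1: [3]
Peg 2: []

After move 4 (0->1):
Peg 0: [4, 2]
Peg 1: [3, 1]
Peg 2: []

Answer: Peg 0: [4, 2]
Peg 1: [3, 1]
Peg 2: []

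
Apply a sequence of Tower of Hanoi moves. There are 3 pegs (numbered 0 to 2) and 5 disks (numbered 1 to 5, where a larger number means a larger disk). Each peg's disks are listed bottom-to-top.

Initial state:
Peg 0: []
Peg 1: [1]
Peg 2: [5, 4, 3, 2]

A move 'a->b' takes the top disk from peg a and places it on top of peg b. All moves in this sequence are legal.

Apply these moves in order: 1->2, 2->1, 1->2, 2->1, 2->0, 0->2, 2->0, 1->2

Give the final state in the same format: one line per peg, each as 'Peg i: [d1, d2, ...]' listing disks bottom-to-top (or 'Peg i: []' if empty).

After move 1 (1->2):
Peg 0: []
Peg 1: []
Peg 2: [5, 4, 3, 2, 1]

After move 2 (2->1):
Peg 0: []
Peg 1: [1]
Peg 2: [5, 4, 3, 2]

After move 3 (1->2):
Peg 0: []
Peg 1: []
Peg 2: [5, 4, 3, 2, 1]

After move 4 (2->1):
Peg 0: []
Peg 1: [1]
Peg 2: [5, 4, 3, 2]

After move 5 (2->0):
Peg 0: [2]
Peg 1: [1]
Peg 2: [5, 4, 3]

After move 6 (0->2):
Peg 0: []
Peg 1: [1]
Peg 2: [5, 4, 3, 2]

After move 7 (2->0):
Peg 0: [2]
Peg 1: [1]
Peg 2: [5, 4, 3]

After move 8 (1->2):
Peg 0: [2]
Peg 1: []
Peg 2: [5, 4, 3, 1]

Answer: Peg 0: [2]
Peg 1: []
Peg 2: [5, 4, 3, 1]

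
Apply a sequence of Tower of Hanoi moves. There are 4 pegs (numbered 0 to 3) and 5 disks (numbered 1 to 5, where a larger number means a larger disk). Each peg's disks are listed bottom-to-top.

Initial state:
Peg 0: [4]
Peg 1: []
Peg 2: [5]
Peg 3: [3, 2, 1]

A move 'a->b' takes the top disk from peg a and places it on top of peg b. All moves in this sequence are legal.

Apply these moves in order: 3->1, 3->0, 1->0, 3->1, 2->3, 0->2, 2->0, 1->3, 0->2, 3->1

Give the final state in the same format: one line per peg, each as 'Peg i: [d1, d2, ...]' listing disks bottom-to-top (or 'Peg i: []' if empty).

Answer: Peg 0: [4, 2]
Peg 1: [3]
Peg 2: [1]
Peg 3: [5]

Derivation:
After move 1 (3->1):
Peg 0: [4]
Peg 1: [1]
Peg 2: [5]
Peg 3: [3, 2]

After move 2 (3->0):
Peg 0: [4, 2]
Peg 1: [1]
Peg 2: [5]
Peg 3: [3]

After move 3 (1->0):
Peg 0: [4, 2, 1]
Peg 1: []
Peg 2: [5]
Peg 3: [3]

After move 4 (3->1):
Peg 0: [4, 2, 1]
Peg 1: [3]
Peg 2: [5]
Peg 3: []

After move 5 (2->3):
Peg 0: [4, 2, 1]
Peg 1: [3]
Peg 2: []
Peg 3: [5]

After move 6 (0->2):
Peg 0: [4, 2]
Peg 1: [3]
Peg 2: [1]
Peg 3: [5]

After move 7 (2->0):
Peg 0: [4, 2, 1]
Peg 1: [3]
Peg 2: []
Peg 3: [5]

After move 8 (1->3):
Peg 0: [4, 2, 1]
Peg 1: []
Peg 2: []
Peg 3: [5, 3]

After move 9 (0->2):
Peg 0: [4, 2]
Peg 1: []
Peg 2: [1]
Peg 3: [5, 3]

After move 10 (3->1):
Peg 0: [4, 2]
Peg 1: [3]
Peg 2: [1]
Peg 3: [5]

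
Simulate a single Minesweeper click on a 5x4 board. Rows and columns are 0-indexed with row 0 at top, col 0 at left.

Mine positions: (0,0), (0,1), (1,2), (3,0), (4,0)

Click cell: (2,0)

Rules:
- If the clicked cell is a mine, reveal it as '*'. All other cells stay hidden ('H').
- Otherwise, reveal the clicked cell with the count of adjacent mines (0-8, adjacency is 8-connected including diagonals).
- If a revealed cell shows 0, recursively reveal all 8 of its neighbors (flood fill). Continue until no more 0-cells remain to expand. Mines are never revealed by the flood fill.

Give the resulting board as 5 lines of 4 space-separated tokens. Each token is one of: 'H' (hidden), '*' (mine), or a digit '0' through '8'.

H H H H
H H H H
1 H H H
H H H H
H H H H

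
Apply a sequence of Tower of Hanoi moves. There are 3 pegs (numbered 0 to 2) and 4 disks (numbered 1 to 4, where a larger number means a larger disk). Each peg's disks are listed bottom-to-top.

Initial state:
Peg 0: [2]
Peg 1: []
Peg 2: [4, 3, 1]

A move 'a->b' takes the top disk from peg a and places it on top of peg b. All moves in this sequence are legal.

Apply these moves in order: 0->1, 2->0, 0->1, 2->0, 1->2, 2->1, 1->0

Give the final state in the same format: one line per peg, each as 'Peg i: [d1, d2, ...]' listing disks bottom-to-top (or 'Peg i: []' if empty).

Answer: Peg 0: [3, 1]
Peg 1: [2]
Peg 2: [4]

Derivation:
After move 1 (0->1):
Peg 0: []
Peg 1: [2]
Peg 2: [4, 3, 1]

After move 2 (2->0):
Peg 0: [1]
Peg 1: [2]
Peg 2: [4, 3]

After move 3 (0->1):
Peg 0: []
Peg 1: [2, 1]
Peg 2: [4, 3]

After move 4 (2->0):
Peg 0: [3]
Peg 1: [2, 1]
Peg 2: [4]

After move 5 (1->2):
Peg 0: [3]
Peg 1: [2]
Peg 2: [4, 1]

After move 6 (2->1):
Peg 0: [3]
Peg 1: [2, 1]
Peg 2: [4]

After move 7 (1->0):
Peg 0: [3, 1]
Peg 1: [2]
Peg 2: [4]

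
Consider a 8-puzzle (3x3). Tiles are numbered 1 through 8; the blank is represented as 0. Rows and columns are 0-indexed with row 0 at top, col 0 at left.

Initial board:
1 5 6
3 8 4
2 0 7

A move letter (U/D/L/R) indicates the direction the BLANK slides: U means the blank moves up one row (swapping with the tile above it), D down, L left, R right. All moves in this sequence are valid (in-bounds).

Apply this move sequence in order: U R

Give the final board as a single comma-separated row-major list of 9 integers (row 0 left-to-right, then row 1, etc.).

Answer: 1, 5, 6, 3, 4, 0, 2, 8, 7

Derivation:
After move 1 (U):
1 5 6
3 0 4
2 8 7

After move 2 (R):
1 5 6
3 4 0
2 8 7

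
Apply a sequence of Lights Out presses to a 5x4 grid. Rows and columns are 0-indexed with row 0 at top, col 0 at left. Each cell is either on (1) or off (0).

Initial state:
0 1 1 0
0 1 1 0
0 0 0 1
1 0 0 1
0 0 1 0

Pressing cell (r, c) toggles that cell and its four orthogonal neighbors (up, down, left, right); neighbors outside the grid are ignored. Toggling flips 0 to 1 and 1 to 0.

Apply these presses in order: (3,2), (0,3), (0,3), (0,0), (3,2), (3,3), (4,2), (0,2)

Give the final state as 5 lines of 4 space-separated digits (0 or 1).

Answer: 1 1 0 1
1 1 0 0
0 0 0 0
1 0 0 0
0 1 0 0

Derivation:
After press 1 at (3,2):
0 1 1 0
0 1 1 0
0 0 1 1
1 1 1 0
0 0 0 0

After press 2 at (0,3):
0 1 0 1
0 1 1 1
0 0 1 1
1 1 1 0
0 0 0 0

After press 3 at (0,3):
0 1 1 0
0 1 1 0
0 0 1 1
1 1 1 0
0 0 0 0

After press 4 at (0,0):
1 0 1 0
1 1 1 0
0 0 1 1
1 1 1 0
0 0 0 0

After press 5 at (3,2):
1 0 1 0
1 1 1 0
0 0 0 1
1 0 0 1
0 0 1 0

After press 6 at (3,3):
1 0 1 0
1 1 1 0
0 0 0 0
1 0 1 0
0 0 1 1

After press 7 at (4,2):
1 0 1 0
1 1 1 0
0 0 0 0
1 0 0 0
0 1 0 0

After press 8 at (0,2):
1 1 0 1
1 1 0 0
0 0 0 0
1 0 0 0
0 1 0 0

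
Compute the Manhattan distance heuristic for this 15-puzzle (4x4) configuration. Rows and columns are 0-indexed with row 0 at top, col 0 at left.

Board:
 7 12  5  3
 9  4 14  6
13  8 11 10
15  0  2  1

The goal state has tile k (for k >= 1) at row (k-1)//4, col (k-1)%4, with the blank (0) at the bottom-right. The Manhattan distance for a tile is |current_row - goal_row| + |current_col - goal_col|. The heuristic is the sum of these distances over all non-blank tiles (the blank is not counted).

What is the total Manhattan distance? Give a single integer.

Tile 7: at (0,0), goal (1,2), distance |0-1|+|0-2| = 3
Tile 12: at (0,1), goal (2,3), distance |0-2|+|1-3| = 4
Tile 5: at (0,2), goal (1,0), distance |0-1|+|2-0| = 3
Tile 3: at (0,3), goal (0,2), distance |0-0|+|3-2| = 1
Tile 9: at (1,0), goal (2,0), distance |1-2|+|0-0| = 1
Tile 4: at (1,1), goal (0,3), distance |1-0|+|1-3| = 3
Tile 14: at (1,2), goal (3,1), distance |1-3|+|2-1| = 3
Tile 6: at (1,3), goal (1,1), distance |1-1|+|3-1| = 2
Tile 13: at (2,0), goal (3,0), distance |2-3|+|0-0| = 1
Tile 8: at (2,1), goal (1,3), distance |2-1|+|1-3| = 3
Tile 11: at (2,2), goal (2,2), distance |2-2|+|2-2| = 0
Tile 10: at (2,3), goal (2,1), distance |2-2|+|3-1| = 2
Tile 15: at (3,0), goal (3,2), distance |3-3|+|0-2| = 2
Tile 2: at (3,2), goal (0,1), distance |3-0|+|2-1| = 4
Tile 1: at (3,3), goal (0,0), distance |3-0|+|3-0| = 6
Sum: 3 + 4 + 3 + 1 + 1 + 3 + 3 + 2 + 1 + 3 + 0 + 2 + 2 + 4 + 6 = 38

Answer: 38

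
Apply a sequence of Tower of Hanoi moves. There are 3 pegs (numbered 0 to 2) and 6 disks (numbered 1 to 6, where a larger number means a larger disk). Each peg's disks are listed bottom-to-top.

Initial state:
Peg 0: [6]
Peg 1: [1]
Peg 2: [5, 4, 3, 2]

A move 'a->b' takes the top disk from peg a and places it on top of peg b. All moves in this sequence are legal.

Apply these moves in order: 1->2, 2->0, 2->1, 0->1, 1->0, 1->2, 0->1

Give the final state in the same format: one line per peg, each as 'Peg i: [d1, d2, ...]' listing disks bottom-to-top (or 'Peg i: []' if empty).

Answer: Peg 0: [6]
Peg 1: [1]
Peg 2: [5, 4, 3, 2]

Derivation:
After move 1 (1->2):
Peg 0: [6]
Peg 1: []
Peg 2: [5, 4, 3, 2, 1]

After move 2 (2->0):
Peg 0: [6, 1]
Peg 1: []
Peg 2: [5, 4, 3, 2]

After move 3 (2->1):
Peg 0: [6, 1]
Peg 1: [2]
Peg 2: [5, 4, 3]

After move 4 (0->1):
Peg 0: [6]
Peg 1: [2, 1]
Peg 2: [5, 4, 3]

After move 5 (1->0):
Peg 0: [6, 1]
Peg 1: [2]
Peg 2: [5, 4, 3]

After move 6 (1->2):
Peg 0: [6, 1]
Peg 1: []
Peg 2: [5, 4, 3, 2]

After move 7 (0->1):
Peg 0: [6]
Peg 1: [1]
Peg 2: [5, 4, 3, 2]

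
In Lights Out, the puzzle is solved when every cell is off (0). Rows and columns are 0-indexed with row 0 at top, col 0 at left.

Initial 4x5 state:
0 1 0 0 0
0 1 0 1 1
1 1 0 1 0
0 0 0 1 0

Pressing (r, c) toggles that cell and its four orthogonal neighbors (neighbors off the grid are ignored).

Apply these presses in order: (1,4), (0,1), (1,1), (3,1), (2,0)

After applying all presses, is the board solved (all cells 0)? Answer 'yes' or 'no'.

After press 1 at (1,4):
0 1 0 0 1
0 1 0 0 0
1 1 0 1 1
0 0 0 1 0

After press 2 at (0,1):
1 0 1 0 1
0 0 0 0 0
1 1 0 1 1
0 0 0 1 0

After press 3 at (1,1):
1 1 1 0 1
1 1 1 0 0
1 0 0 1 1
0 0 0 1 0

After press 4 at (3,1):
1 1 1 0 1
1 1 1 0 0
1 1 0 1 1
1 1 1 1 0

After press 5 at (2,0):
1 1 1 0 1
0 1 1 0 0
0 0 0 1 1
0 1 1 1 0

Lights still on: 11

Answer: no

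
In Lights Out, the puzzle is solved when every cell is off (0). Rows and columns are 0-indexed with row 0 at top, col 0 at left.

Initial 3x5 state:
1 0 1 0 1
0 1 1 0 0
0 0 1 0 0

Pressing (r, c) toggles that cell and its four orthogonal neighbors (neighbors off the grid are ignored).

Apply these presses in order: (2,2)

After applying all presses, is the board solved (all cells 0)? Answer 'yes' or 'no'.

After press 1 at (2,2):
1 0 1 0 1
0 1 0 0 0
0 1 0 1 0

Lights still on: 6

Answer: no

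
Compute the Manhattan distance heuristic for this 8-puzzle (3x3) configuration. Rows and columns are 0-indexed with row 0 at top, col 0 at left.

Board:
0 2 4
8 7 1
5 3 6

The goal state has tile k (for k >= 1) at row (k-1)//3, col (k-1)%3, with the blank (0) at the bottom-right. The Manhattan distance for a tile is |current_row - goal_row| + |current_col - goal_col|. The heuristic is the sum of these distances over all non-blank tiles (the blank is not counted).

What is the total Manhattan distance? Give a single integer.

Tile 2: at (0,1), goal (0,1), distance |0-0|+|1-1| = 0
Tile 4: at (0,2), goal (1,0), distance |0-1|+|2-0| = 3
Tile 8: at (1,0), goal (2,1), distance |1-2|+|0-1| = 2
Tile 7: at (1,1), goal (2,0), distance |1-2|+|1-0| = 2
Tile 1: at (1,2), goal (0,0), distance |1-0|+|2-0| = 3
Tile 5: at (2,0), goal (1,1), distance |2-1|+|0-1| = 2
Tile 3: at (2,1), goal (0,2), distance |2-0|+|1-2| = 3
Tile 6: at (2,2), goal (1,2), distance |2-1|+|2-2| = 1
Sum: 0 + 3 + 2 + 2 + 3 + 2 + 3 + 1 = 16

Answer: 16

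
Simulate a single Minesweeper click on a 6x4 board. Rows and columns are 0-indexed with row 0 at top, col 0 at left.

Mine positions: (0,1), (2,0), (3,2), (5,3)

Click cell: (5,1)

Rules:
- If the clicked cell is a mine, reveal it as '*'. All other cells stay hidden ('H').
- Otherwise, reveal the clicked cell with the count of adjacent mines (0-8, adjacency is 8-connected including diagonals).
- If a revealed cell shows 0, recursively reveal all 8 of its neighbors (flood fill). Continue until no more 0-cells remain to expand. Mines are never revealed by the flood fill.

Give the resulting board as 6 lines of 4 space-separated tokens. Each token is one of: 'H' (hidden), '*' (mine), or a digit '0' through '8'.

H H H H
H H H H
H H H H
1 2 H H
0 1 2 H
0 0 1 H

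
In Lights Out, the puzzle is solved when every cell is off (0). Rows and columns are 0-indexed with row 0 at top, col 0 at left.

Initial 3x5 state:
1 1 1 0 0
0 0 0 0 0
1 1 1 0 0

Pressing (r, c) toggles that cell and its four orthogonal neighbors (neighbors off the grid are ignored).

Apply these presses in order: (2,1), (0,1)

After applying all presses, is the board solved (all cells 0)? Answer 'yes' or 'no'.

After press 1 at (2,1):
1 1 1 0 0
0 1 0 0 0
0 0 0 0 0

After press 2 at (0,1):
0 0 0 0 0
0 0 0 0 0
0 0 0 0 0

Lights still on: 0

Answer: yes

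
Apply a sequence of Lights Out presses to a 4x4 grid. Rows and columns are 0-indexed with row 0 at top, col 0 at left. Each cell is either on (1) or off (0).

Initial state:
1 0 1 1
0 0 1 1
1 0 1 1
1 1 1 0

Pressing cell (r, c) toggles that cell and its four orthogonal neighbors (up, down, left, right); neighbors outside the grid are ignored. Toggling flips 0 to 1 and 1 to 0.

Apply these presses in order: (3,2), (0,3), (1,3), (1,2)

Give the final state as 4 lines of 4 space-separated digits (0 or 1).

Answer: 1 0 1 1
0 1 1 0
1 0 1 0
1 0 0 1

Derivation:
After press 1 at (3,2):
1 0 1 1
0 0 1 1
1 0 0 1
1 0 0 1

After press 2 at (0,3):
1 0 0 0
0 0 1 0
1 0 0 1
1 0 0 1

After press 3 at (1,3):
1 0 0 1
0 0 0 1
1 0 0 0
1 0 0 1

After press 4 at (1,2):
1 0 1 1
0 1 1 0
1 0 1 0
1 0 0 1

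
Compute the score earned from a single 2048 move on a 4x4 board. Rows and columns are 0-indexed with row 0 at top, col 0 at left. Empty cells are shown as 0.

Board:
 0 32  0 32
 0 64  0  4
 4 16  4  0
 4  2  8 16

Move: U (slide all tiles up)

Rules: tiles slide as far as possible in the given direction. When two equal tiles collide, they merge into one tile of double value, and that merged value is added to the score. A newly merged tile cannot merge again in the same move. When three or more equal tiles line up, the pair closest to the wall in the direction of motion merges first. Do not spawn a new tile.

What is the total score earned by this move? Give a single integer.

Answer: 8

Derivation:
Slide up:
col 0: [0, 0, 4, 4] -> [8, 0, 0, 0]  score +8 (running 8)
col 1: [32, 64, 16, 2] -> [32, 64, 16, 2]  score +0 (running 8)
col 2: [0, 0, 4, 8] -> [4, 8, 0, 0]  score +0 (running 8)
col 3: [32, 4, 0, 16] -> [32, 4, 16, 0]  score +0 (running 8)
Board after move:
 8 32  4 32
 0 64  8  4
 0 16  0 16
 0  2  0  0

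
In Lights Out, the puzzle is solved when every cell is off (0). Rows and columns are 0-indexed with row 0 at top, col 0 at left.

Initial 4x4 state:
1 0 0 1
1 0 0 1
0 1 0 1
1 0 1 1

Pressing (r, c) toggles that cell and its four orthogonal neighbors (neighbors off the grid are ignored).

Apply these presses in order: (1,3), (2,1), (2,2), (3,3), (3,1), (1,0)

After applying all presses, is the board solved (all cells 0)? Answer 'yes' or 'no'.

Answer: yes

Derivation:
After press 1 at (1,3):
1 0 0 0
1 0 1 0
0 1 0 0
1 0 1 1

After press 2 at (2,1):
1 0 0 0
1 1 1 0
1 0 1 0
1 1 1 1

After press 3 at (2,2):
1 0 0 0
1 1 0 0
1 1 0 1
1 1 0 1

After press 4 at (3,3):
1 0 0 0
1 1 0 0
1 1 0 0
1 1 1 0

After press 5 at (3,1):
1 0 0 0
1 1 0 0
1 0 0 0
0 0 0 0

After press 6 at (1,0):
0 0 0 0
0 0 0 0
0 0 0 0
0 0 0 0

Lights still on: 0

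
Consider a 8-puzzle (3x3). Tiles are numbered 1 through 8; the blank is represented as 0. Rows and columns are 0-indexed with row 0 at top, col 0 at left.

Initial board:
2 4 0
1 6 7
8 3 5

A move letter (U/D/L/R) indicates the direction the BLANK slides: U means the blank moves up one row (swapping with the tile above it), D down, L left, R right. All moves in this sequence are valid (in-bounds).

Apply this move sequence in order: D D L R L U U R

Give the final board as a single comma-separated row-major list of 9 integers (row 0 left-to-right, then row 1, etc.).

After move 1 (D):
2 4 7
1 6 0
8 3 5

After move 2 (D):
2 4 7
1 6 5
8 3 0

After move 3 (L):
2 4 7
1 6 5
8 0 3

After move 4 (R):
2 4 7
1 6 5
8 3 0

After move 5 (L):
2 4 7
1 6 5
8 0 3

After move 6 (U):
2 4 7
1 0 5
8 6 3

After move 7 (U):
2 0 7
1 4 5
8 6 3

After move 8 (R):
2 7 0
1 4 5
8 6 3

Answer: 2, 7, 0, 1, 4, 5, 8, 6, 3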